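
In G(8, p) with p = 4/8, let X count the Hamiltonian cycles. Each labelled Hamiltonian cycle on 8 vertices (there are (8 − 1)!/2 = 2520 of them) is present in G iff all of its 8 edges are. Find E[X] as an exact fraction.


K_8 has (8 − 1)!/2 = 2520 labelled Hamiltonian cycles.
For each such Hamiltonian cycle H, let X_H = 1 if all 8 edges of H are present in G. Then P[X_H = 1] = p^{8} = (1/2)^{8} = 1/256.
By linearity: E[X] = Σ_H E[X_H] = 2520 · p^{8} = 2520 · 1/256 = 315/32.
Numerically: E[X] ≈ 9.84375.

E[X] = 2520 · (1/2)^{8} = 315/32 ≈ 9.84375.


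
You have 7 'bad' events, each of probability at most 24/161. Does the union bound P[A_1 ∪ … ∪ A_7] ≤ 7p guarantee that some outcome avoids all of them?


Union bound: P[∪_{i=1}^{7} A_i] ≤ Σ_i P[A_i] ≤ 7·p = 7·(24/161) = 24/23.
Numerically: 24/23 ≈ 1.043478.
Is 24/23 < 1? NO.
Since the bound 24/23 is ≥ 1, the union bound is uninformative here; it does NOT by itself certify existence.

7·p = 24/23 ≈ 1.043478; existence NOT certified by the union bound.


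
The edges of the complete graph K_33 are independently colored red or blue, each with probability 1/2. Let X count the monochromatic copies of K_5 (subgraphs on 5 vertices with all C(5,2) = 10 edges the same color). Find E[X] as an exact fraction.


Let X = Σ_S X_S over the C(33, 5) = 237336 subsets S of size 5, where X_S = 1 if the K_5 on S is monochromatic.
For a fixed S, the K_5 on S has C(5, 2) = 10 edges. P[all 10 edges red] = (1/2)^10, and likewise for blue, so P[monochromatic] = 2·(1/2)^10 = 2^{1 − 10} = 1/512.
Summing: E[X] = C(33, 5) · 2^{1 − 10} = 237336 · 1/512 = 29667/64.
Numerically: E[X] ≈ 463.547.

E[X] = C(33,5)·2^(1−C(5,2)) = 29667/64 ≈ 463.547.


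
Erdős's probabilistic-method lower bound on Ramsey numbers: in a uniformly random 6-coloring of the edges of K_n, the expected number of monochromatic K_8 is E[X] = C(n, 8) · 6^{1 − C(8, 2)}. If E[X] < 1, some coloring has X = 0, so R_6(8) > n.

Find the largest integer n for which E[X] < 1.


We need C(n, 8) · 6^{1 − 28} < 1, i.e. C(n, 8) < 6^{28 − 1} = 1023490369077469249536.
Check values of n near the boundary:
  n = 1592: C(1592, 8) = 1005480414540892933435; 1005480414540892933435 < 1023490369077469249536? YES
  n = 1593: C(1593, 8) = 1010555394551193970323; 1010555394551193970323 < 1023490369077469249536? YES
  n = 1594: C(1594, 8) = 1015652773590544255167; 1015652773590544255167 < 1023490369077469249536? YES
  n = 1595: C(1595, 8) = 1020772636343363633895; 1020772636343363633895 < 1023490369077469249536? YES
  n = 1596: C(1596, 8) = 1025915067760710553965; 1025915067760710553965 < 1023490369077469249536? NO
  n = 1597: C(1597, 8) = 1031080153060953275445; 1031080153060953275445 < 1023490369077469249536? NO
  n = 1598: C(1598, 8) = 1036267977730442348529; 1036267977730442348529 < 1023490369077469249536? NO
The largest n with C(n, 8) < 1023490369077469249536 is n = 1595 (where E[X] = 113419181815929292655/113721152119718805504 ≈ 0.997). Hence R_6(8) > 1595, i.e. R_6(8) ≥ 1596.

Largest n = 1595; hence R_6(8) > 1595.


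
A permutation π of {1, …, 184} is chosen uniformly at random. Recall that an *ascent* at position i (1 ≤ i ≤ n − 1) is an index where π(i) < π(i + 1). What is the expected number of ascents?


Write X = Σ X_I over i = 1, …, 183, with X_I the indicator of one ascent.
There are 183 indicators.
For each fixed i, the pair (π(i), π(i+1)) is a uniformly random ordered pair of distinct values from {1, …, 184}; by symmetry P[π(i) < π(i+1)] = 1/2.
By linearity: E[X] = 183 · (1/2) = (184 − 1) · (1/2) = 183/2 ≈ 91.50000.

E[X] = 183/2 = 91.50000.


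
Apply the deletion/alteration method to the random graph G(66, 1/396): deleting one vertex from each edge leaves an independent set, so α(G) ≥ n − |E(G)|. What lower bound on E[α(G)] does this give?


E[|E(G)|] = C(66, 2)·p = 2145 · (1/396) = 65/12.
E[α(G)] ≥ n − E[|E(G)|] = 66 − 65/12 = 727/12.
Numerically: ≈ 60.583333.
(This is only a lower bound; the true E[α(G)] may be larger.)

E[α(G)] ≥ 727/12 ≈ 60.583333.


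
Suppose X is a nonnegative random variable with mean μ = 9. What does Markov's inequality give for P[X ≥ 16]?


μ = E[X] = 9, a = 16.
Markov: P[X ≥ 16] ≤ μ/a = (9)/16 = 9/16.
Numerically: ≈ 0.5625.
(Since a = 16 > μ = 9.0000, the bound 9/16 is < 1 and informative.)

P[X ≥ 16] ≤ 9/16 ≈ 0.5625.


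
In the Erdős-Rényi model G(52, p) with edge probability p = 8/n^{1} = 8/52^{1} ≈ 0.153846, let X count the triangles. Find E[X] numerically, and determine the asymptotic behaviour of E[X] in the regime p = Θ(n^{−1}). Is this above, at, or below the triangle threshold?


Number of potential triangles: C(52, 3) = 22100.
Each occurs with probability p³ ≈ (0.153846)³ ≈ 3.64132909e-03.
By linearity: E[X] = C(52, 3)·p³ ≈ 22100 · 3.64132909e-03 ≈ 80.473373.
Here α = 1, so p = 8/n is exactly at the triangle threshold p ~ 1/n. Asymptotically E[X] → c³/6 = 8³/6 = 256/3 ≈ 85.333333, a bounded constant. In this regime the triangle count is asymptotically Poisson(c³/6).

E[X] ≈ 80.473373; in regime p = Θ(1/n^{1}) E[X] stays bounded (at the triangle threshold p ~ 1/n).


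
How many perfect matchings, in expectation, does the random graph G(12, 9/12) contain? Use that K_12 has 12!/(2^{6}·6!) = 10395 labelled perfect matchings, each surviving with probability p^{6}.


K_12 has 12!/(2^{6}·6!) = 10395 labelled perfect matchings.
For each such perfect matching H, let X_H = 1 if all 6 edges of H are present in G. Then P[X_H = 1] = p^{6} = (3/4)^{6} = 729/4096.
By linearity: E[X] = Σ_H E[X_H] = 10395 · p^{6} = 10395 · 729/4096 = 7577955/4096.
Numerically: E[X] ≈ 1850.09.

E[X] = 10395 · (3/4)^{6} = 7577955/4096 ≈ 1850.09.


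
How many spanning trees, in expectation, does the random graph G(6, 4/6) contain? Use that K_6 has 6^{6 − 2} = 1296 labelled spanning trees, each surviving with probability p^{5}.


K_6 has 6^{6 − 2} = 1296 labelled spanning trees.
For each such spanning tree H, let X_H = 1 if all 5 edges of H are present in G. Then P[X_H = 1] = p^{5} = (2/3)^{5} = 32/243.
By linearity of expectation: E[X] = Σ_H E[X_H] = 1296 · p^{5} = 1296 · 32/243 = 512/3.
Numerically: E[X] ≈ 170.67.

E[X] = 1296 · (2/3)^{5} = 512/3 ≈ 170.67.


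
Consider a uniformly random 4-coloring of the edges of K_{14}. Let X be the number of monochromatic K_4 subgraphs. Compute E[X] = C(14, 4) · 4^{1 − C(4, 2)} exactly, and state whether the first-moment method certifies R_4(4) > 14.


E[X] = C(14, 4) · 4^{1 − 6} = 1001 · 4^{−5} = 1001/1024.
As a reduced fraction: E[X] = 1001/1024 ≈ 0.977539.
Is E[X] < 1? YES.
Since E[X] < 1, there exists a 4-coloring of K_{14} with no monochromatic K_4; hence R_4(4) > 14.

E[X] = 1001/1024 ≈ 0.977539; E[X] < 1, so R_4(4) > 14.


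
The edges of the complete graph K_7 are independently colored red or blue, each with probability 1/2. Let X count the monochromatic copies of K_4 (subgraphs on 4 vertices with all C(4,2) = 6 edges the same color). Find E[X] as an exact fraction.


Let X = Σ_S X_S over the C(7, 4) = 35 subsets S of size 4, where X_S = 1 if the K_4 on S is monochromatic.
For a fixed S, the K_4 on S has C(4, 2) = 6 edges. P[all 6 edges red] = (1/2)^6, and likewise for blue, so P[monochromatic] = 2·(1/2)^6 = 2^{1 − 6} = 1/32.
By linearity: E[X] = C(7, 4) · 2^{1 − 6} = 35 · 1/32 = 35/32.
Numerically: E[X] ≈ 1.09375.

E[X] = C(7,4)·2^(1−C(4,2)) = 35/32 ≈ 1.09375.


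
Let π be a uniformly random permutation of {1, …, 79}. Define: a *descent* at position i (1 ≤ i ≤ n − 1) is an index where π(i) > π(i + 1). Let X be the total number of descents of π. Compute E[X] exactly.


Write X = Σ X_I over i = 1, …, 78, with X_I the indicator of one descent.
There are 78 indicators.
For each fixed i, the pair (π(i), π(i+1)) is a uniformly random ordered pair of distinct values from {1, …, 79}; by symmetry P[π(i) > π(i+1)] = 1/2.
By linearity: E[X] = 78 · (1/2) = (79 − 1) · (1/2) = 39 ≈ 39.00000.

E[X] = 39 = 39.00000.


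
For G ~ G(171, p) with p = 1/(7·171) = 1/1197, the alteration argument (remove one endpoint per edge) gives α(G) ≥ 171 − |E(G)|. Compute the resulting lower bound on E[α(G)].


E[|E(G)|] = C(171, 2)·p = 14535 · (1/1197) = 85/7.
E[α(G)] ≥ n − E[|E(G)|] = 171 − 85/7 = 1112/7.
Numerically: ≈ 158.85714.
(This is only a lower bound; the true E[α(G)] may be larger.)

E[α(G)] ≥ 1112/7 ≈ 158.85714.


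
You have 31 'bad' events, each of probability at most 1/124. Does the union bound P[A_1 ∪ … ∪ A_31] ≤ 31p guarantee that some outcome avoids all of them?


Union bound: P[∪_{i=1}^{31} A_i] ≤ Σ_i P[A_i] ≤ 31·p = 31·(1/124) = 1/4.
Numerically: 1/4 ≈ 0.250000.
Is 1/4 < 1? YES.
Since P[∪ A_i] ≤ 1/4 < 1, the complement has P[∩ A_i^c] ≥ 1 − 1/4 = 3/4 > 0, so some outcome avoids every A_i.

31·p = 1/4 ≈ 0.250000; existence CERTIFIED by the union bound.


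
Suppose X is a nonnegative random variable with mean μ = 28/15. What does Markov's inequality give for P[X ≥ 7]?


μ = E[X] = 28/15, a = 7.
Markov: P[X ≥ 7] ≤ μ/a = (28/15)/7 = 4/15.
Numerically: ≈ 0.2667.
(Since a = 7 > μ = 1.8667, the bound 4/15 is < 1 and informative.)

P[X ≥ 7] ≤ 4/15 ≈ 0.2667.


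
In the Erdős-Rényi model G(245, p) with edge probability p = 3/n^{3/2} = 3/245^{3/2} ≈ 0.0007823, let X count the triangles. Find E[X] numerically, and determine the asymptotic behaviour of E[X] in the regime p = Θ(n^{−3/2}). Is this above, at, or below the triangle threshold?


Number of potential triangles: C(245, 3) = 2421090.
Each occurs with probability p³ ≈ (0.0007823)³ ≈ 4.7875838e-10.
By linearity: E[X] = C(245, 3)·p³ ≈ 2421090 · 4.7875838e-10 ≈ 0.00116.
Since α = 3/2 > 1, p = c/n^{3/2} = o(1/n) is below the triangle threshold p ~ 1/n. Asymptotically E[X] ~ (c³/6)·n^{3(1−α)} = (3³/6)·n^{-1.5} → 0, so by Markov's inequality G has no triangles w.h.p.

E[X] ≈ 0.00116; in regime p = Θ(1/n^{3/2}) E[X] tends to 0 (below the triangle threshold p ~ 1/n).


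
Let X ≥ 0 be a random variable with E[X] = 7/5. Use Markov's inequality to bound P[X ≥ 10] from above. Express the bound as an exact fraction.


μ = E[X] = 7/5, a = 10.
Markov: P[X ≥ 10] ≤ μ/a = (7/5)/10 = 7/50.
Numerically: ≈ 0.14000.
(Since a = 10 > μ = 1.40000, the bound 7/50 is < 1 and informative.)

P[X ≥ 10] ≤ 7/50 ≈ 0.14000.


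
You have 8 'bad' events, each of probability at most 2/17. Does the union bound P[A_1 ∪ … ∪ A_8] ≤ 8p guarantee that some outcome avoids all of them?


Union bound: P[∪_{i=1}^{8} A_i] ≤ Σ_i P[A_i] ≤ 8·p = 8·(2/17) = 16/17.
Numerically: 16/17 ≈ 0.9412.
Is 16/17 < 1? YES.
Since P[∪ A_i] ≤ 16/17 < 1, the complement has P[∩ A_i^c] ≥ 1 − 16/17 = 1/17 > 0, so some outcome avoids every A_i.

8·p = 16/17 ≈ 0.9412; existence CERTIFIED by the union bound.


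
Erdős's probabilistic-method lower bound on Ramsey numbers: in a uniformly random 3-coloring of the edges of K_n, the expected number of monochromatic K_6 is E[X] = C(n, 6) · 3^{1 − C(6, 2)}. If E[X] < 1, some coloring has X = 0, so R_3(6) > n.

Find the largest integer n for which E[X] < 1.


We need C(n, 6) · 3^{1 − 15} < 1, i.e. C(n, 6) < 3^{15 − 1} = 4782969.
Check values of n near the boundary:
  n = 40: C(40, 6) = 3838380; 3838380 < 4782969? YES
  n = 41: C(41, 6) = 4496388; 4496388 < 4782969? YES
  n = 42: C(42, 6) = 5245786; 5245786 < 4782969? NO
  n = 43: C(43, 6) = 6096454; 6096454 < 4782969? NO
The largest n with C(n, 6) < 4782969 is n = 41 (where E[X] = 1498796/1594323 ≈ 0.940). Hence R_3(6) > 41, i.e. R_3(6) ≥ 42.

Largest n = 41; hence R_3(6) > 41.


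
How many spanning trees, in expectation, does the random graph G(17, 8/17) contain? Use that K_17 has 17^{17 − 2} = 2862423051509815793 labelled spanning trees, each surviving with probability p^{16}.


K_17 has 17^{17 − 2} = 2862423051509815793 labelled spanning trees.
For each such spanning tree H, let X_H = 1 if all 16 edges of H are present in G. Then P[X_H = 1] = p^{16} = (8/17)^{16} = 281474976710656/48661191875666868481.
By linearity of expectation: E[X] = Σ_H E[X_H] = 2862423051509815793 · p^{16} = 2862423051509815793 · 281474976710656/48661191875666868481 = 281474976710656/17.
Numerically: E[X] ≈ 1.6557e+13.

E[X] = 2862423051509815793 · (8/17)^{16} = 281474976710656/17 ≈ 1.6557e+13.


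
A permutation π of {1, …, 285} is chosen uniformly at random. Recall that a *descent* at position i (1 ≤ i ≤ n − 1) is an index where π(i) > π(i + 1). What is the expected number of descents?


Write X = Σ X_I over i = 1, …, 284, with X_I the indicator of one descent.
There are 284 indicators.
For each fixed i, the pair (π(i), π(i+1)) is a uniformly random ordered pair of distinct values from {1, …, 285}; by symmetry P[π(i) > π(i+1)] = 1/2.
By linearity: E[X] = 284 · (1/2) = (285 − 1) · (1/2) = 142 ≈ 142.000.

E[X] = 142 = 142.000.


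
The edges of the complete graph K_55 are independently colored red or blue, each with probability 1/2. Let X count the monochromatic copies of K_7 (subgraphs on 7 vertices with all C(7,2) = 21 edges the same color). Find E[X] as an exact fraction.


Let X = Σ_S X_S over the C(55, 7) = 202927725 subsets S of size 7, where X_S = 1 if the K_7 on S is monochromatic.
For a fixed S, the K_7 on S has C(7, 2) = 21 edges. P[all 21 edges red] = (1/2)^21, and likewise for blue, so P[monochromatic] = 2·(1/2)^21 = 2^{1 − 21} = 1/1048576.
By linearity: E[X] = C(55, 7) · 2^{1 − 21} = 202927725 · 1/1048576 = 202927725/1048576.
Numerically: E[X] ≈ 193.527.

E[X] = C(55,7)·2^(1−C(7,2)) = 202927725/1048576 ≈ 193.527.


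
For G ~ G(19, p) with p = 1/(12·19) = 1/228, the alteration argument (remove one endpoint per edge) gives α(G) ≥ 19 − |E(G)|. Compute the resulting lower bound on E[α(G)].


E[|E(G)|] = C(19, 2)·p = 171 · (1/228) = 3/4.
E[α(G)] ≥ n − E[|E(G)|] = 19 − 3/4 = 73/4.
Numerically: ≈ 18.250.
(This is only a lower bound; the true E[α(G)] may be larger.)

E[α(G)] ≥ 73/4 ≈ 18.250.


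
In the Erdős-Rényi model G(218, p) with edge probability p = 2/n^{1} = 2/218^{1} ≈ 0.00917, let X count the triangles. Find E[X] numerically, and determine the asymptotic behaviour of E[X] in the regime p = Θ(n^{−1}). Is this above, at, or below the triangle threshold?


Number of potential triangles: C(218, 3) = 1703016.
Each occurs with probability p³ ≈ (0.00917)³ ≈ 7.72183e-07.
By linearity: E[X] = C(218, 3)·p³ ≈ 1703016 · 7.72183e-07 ≈ 1.315.
Here α = 1, so p = 2/n is exactly at the triangle threshold p ~ 1/n. Asymptotically E[X] → c³/6 = 2³/6 = 4/3 ≈ 1.333, a bounded constant. In this regime the triangle count is asymptotically Poisson(c³/6).

E[X] ≈ 1.315; in regime p = Θ(1/n^{1}) E[X] stays bounded (at the triangle threshold p ~ 1/n).


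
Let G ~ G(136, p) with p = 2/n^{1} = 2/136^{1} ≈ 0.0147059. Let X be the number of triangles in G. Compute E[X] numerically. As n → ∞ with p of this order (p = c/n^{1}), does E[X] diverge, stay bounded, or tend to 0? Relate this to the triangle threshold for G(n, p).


Number of potential triangles: C(136, 3) = 410040.
Each occurs with probability p³ ≈ (0.0147059)³ ≈ 3.18033788e-06.
By linearity: E[X] = C(136, 3)·p³ ≈ 410040 · 3.18033788e-06 ≈ 1.304066.
Here α = 1, so p = 2/n is exactly at the triangle threshold p ~ 1/n. Asymptotically E[X] → c³/6 = 2³/6 = 4/3 ≈ 1.333333, a bounded constant. In this regime the triangle count is asymptotically Poisson(c³/6).

E[X] ≈ 1.304066; in regime p = Θ(1/n^{1}) E[X] stays bounded (at the triangle threshold p ~ 1/n).


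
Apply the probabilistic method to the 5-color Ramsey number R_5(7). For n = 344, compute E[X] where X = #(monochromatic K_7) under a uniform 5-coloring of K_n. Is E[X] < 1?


E[X] = C(344, 7) · 5^{1 − 21} = 106364775244728 · 5^{−20} = 106364775244728/95367431640625.
As a reduced fraction: E[X] = 106364775244728/95367431640625 ≈ 1.1153.
Is E[X] < 1? NO.
Since E[X] ≥ 1, the first-moment bound is inconclusive at n = 344; it does NOT by itself certify R_5(7) > 344.

E[X] = 106364775244728/95367431640625 ≈ 1.1153; E[X] ≥ 1; first-moment method inconclusive here.


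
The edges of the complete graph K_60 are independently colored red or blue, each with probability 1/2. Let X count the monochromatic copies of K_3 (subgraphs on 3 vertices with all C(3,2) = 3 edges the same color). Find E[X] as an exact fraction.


Let X = Σ_S X_S over the C(60, 3) = 34220 subsets S of size 3, where X_S = 1 if the K_3 on S is monochromatic.
For a fixed S, the K_3 on S has C(3, 2) = 3 edges. P[all 3 edges red] = (1/2)^3, and likewise for blue, so P[monochromatic] = 2·(1/2)^3 = 2^{1 − 3} = 1/4.
By linearity: E[X] = C(60, 3) · 2^{1 − 3} = 34220 · 1/4 = 8555.
Numerically: E[X] ≈ 8555.0000.

E[X] = C(60,3)·2^(1−C(3,2)) = 8555 ≈ 8555.0000.


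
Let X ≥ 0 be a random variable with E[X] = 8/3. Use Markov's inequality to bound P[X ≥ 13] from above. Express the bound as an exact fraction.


μ = E[X] = 8/3, a = 13.
Markov: P[X ≥ 13] ≤ μ/a = (8/3)/13 = 8/39.
Numerically: ≈ 0.2051.
(Since a = 13 > μ = 2.6667, the bound 8/39 is < 1 and informative.)

P[X ≥ 13] ≤ 8/39 ≈ 0.2051.


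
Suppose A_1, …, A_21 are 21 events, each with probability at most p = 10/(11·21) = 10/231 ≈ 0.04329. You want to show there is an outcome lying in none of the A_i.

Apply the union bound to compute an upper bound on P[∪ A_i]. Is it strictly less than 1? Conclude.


Union bound: P[∪_{i=1}^{21} A_i] ≤ Σ_i P[A_i] ≤ 21·p = 21·(10/231) = 10/11.
Numerically: 10/11 ≈ 0.90909.
Is 10/11 < 1? YES.
Since P[∪ A_i] ≤ 10/11 < 1, the complement has P[∩ A_i^c] ≥ 1 − 10/11 = 1/11 > 0, so some outcome avoids every A_i.

21·p = 10/11 ≈ 0.90909; existence CERTIFIED by the union bound.


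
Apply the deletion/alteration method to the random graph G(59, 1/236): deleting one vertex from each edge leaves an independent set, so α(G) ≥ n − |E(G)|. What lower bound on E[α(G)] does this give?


E[|E(G)|] = C(59, 2)·p = 1711 · (1/236) = 29/4.
E[α(G)] ≥ n − E[|E(G)|] = 59 − 29/4 = 207/4.
Numerically: ≈ 51.7500.
(This is only a lower bound; the true E[α(G)] may be larger.)

E[α(G)] ≥ 207/4 ≈ 51.7500.


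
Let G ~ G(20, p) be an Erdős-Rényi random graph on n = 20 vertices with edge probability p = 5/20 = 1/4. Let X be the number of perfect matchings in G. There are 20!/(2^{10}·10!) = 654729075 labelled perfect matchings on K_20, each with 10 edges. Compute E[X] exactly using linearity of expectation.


K_20 has 20!/(2^{10}·10!) = 654729075 labelled perfect matchings.
For each such perfect matching H, let X_H = 1 if all 10 edges of H are present in G. Then P[X_H = 1] = p^{10} = (1/4)^{10} = 1/1048576.
Summing the indicators: E[X] = Σ_H E[X_H] = 654729075 · p^{10} = 654729075 · 1/1048576 = 654729075/1048576.
Numerically: E[X] ≈ 624.4.

E[X] = 654729075 · (1/4)^{10} = 654729075/1048576 ≈ 624.4.


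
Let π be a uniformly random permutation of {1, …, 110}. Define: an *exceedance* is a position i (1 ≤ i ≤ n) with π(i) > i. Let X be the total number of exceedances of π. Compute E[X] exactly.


Write X = Σ_{i=1}^{110} X_i, where X_i = 1_{π(i) > i}.
For each fixed i, π(i) is uniform over {1, …, 110} (marginal of a uniform permutation), so P[π(i) > i] = (n − i)/n. Summing: Σ_{i=1}^{110} (n − i)/n = (0 + 1 + … + 109)/110 = 110(110 − 1)/(2·110) = (110 − 1)/2.
Hence E[X] = Σ_{i=1}^{110} (110 − i)/110 = 109/2 ≈ 54.50000.

E[X] = 109/2 = 54.50000.


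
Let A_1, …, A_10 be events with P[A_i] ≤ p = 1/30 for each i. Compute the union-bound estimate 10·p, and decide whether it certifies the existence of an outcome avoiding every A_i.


Union bound: P[∪_{i=1}^{10} A_i] ≤ Σ_i P[A_i] ≤ 10·p = 10·(1/30) = 1/3.
Numerically: 1/3 ≈ 0.333333.
Is 1/3 < 1? YES.
Since P[∪ A_i] ≤ 1/3 < 1, the complement has P[∩ A_i^c] ≥ 1 − 1/3 = 2/3 > 0, so some outcome avoids every A_i.

10·p = 1/3 ≈ 0.333333; existence CERTIFIED by the union bound.


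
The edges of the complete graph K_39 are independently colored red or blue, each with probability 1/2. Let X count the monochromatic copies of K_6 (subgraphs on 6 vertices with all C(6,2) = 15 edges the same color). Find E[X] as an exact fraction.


Let X = Σ_S X_S over the C(39, 6) = 3262623 subsets S of size 6, where X_S = 1 if the K_6 on S is monochromatic.
For a fixed S, the K_6 on S has C(6, 2) = 15 edges. P[all 15 edges red] = (1/2)^15, and likewise for blue, so P[monochromatic] = 2·(1/2)^15 = 2^{1 − 15} = 1/16384.
By linearity: E[X] = C(39, 6) · 2^{1 − 15} = 3262623 · 1/16384 = 3262623/16384.
Numerically: E[X] ≈ 199.1347.

E[X] = C(39,6)·2^(1−C(6,2)) = 3262623/16384 ≈ 199.1347.


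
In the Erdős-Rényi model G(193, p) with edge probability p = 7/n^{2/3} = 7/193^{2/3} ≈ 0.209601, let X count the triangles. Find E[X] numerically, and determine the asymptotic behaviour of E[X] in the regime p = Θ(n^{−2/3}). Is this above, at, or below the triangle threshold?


Number of potential triangles: C(193, 3) = 1179616.
Each occurs with probability p³ ≈ (0.209601)³ ≈ 9.20830089e-03.
By linearity: E[X] = C(193, 3)·p³ ≈ 1179616 · 9.20830089e-03 ≈ 10862.259067.
Since α = 2/3 < 1, p = c/n^{2/3} ≫ 1/n is above the triangle threshold p ~ 1/n. Asymptotically E[X] ~ (c³/6)·n^{3(1−α)} = (7³/6)·n^{1} → ∞; triangles are abundant w.h.p.

E[X] ≈ 10862.259067; in regime p = Θ(1/n^{2/3}) E[X] diverges (above the triangle threshold p ~ 1/n).


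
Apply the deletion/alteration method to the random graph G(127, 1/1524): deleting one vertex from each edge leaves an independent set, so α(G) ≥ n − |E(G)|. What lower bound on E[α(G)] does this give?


E[|E(G)|] = C(127, 2)·p = 8001 · (1/1524) = 21/4.
E[α(G)] ≥ n − E[|E(G)|] = 127 − 21/4 = 487/4.
Numerically: ≈ 121.7500.
(This is only a lower bound; the true E[α(G)] may be larger.)

E[α(G)] ≥ 487/4 ≈ 121.7500.


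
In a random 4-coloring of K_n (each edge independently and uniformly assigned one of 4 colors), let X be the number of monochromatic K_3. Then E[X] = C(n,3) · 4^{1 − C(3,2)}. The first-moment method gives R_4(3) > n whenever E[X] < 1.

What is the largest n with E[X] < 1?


We need C(n, 3) · 4^{1 − 3} < 1, i.e. C(n, 3) < 4^{3 − 1} = 16.
Check values of n near the boundary:
  n = 3: C(3, 3) = 1; 1 < 16? YES
  n = 4: C(4, 3) = 4; 4 < 16? YES
  n = 5: C(5, 3) = 10; 10 < 16? YES
  n = 6: C(6, 3) = 20; 20 < 16? NO
  n = 7: C(7, 3) = 35; 35 < 16? NO
The largest n with C(n, 3) < 16 is n = 5 (where E[X] = 5/8 ≈ 0.6250). Hence R_4(3) > 5, i.e. R_4(3) ≥ 6.

Largest n = 5; hence R_4(3) > 5.


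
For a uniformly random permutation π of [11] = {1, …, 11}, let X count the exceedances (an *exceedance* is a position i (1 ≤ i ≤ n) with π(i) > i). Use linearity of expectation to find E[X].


Write X = Σ_{i=1}^{11} X_i, where X_i = 1_{π(i) > i}.
For each fixed i, π(i) is uniform over {1, …, 11} (marginal of a uniform permutation), so P[π(i) > i] = (n − i)/n. Summing: Σ_{i=1}^{11} (n − i)/n = (0 + 1 + … + 10)/11 = 11(11 − 1)/(2·11) = (11 − 1)/2.
Hence E[X] = Σ_{i=1}^{11} (11 − i)/11 = 5 ≈ 5.0000.

E[X] = 5 = 5.0000.


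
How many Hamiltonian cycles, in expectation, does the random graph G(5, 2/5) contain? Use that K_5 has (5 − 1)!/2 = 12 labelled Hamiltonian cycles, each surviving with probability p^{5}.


K_5 has (5 − 1)!/2 = 12 labelled Hamiltonian cycles.
For each such Hamiltonian cycle H, let X_H = 1 if all 5 edges of H are present in G. Then P[X_H = 1] = p^{5} = (2/5)^{5} = 32/3125.
Summing the indicators: E[X] = Σ_H E[X_H] = 12 · p^{5} = 12 · 32/3125 = 384/3125.
Numerically: E[X] ≈ 0.12288.

E[X] = 12 · (2/5)^{5} = 384/3125 ≈ 0.12288.


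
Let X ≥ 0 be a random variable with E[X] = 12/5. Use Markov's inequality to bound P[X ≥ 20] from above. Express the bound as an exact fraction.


μ = E[X] = 12/5, a = 20.
Markov: P[X ≥ 20] ≤ μ/a = (12/5)/20 = 3/25.
Numerically: ≈ 0.120.
(Since a = 20 > μ = 2.400, the bound 3/25 is < 1 and informative.)

P[X ≥ 20] ≤ 3/25 ≈ 0.120.


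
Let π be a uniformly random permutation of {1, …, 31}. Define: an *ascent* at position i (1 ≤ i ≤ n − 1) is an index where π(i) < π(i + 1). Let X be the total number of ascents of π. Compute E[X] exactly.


Write X = Σ X_I over i = 1, …, 30, with X_I the indicator of one ascent.
There are 30 indicators.
For each fixed i, the pair (π(i), π(i+1)) is a uniformly random ordered pair of distinct values from {1, …, 31}; by symmetry P[π(i) < π(i+1)] = 1/2.
By linearity: E[X] = 30 · (1/2) = (31 − 1) · (1/2) = 15 ≈ 15.000.

E[X] = 15 = 15.000.


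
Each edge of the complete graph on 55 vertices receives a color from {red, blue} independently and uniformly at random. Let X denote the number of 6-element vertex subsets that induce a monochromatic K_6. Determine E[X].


Let X = Σ_S X_S over the C(55, 6) = 28989675 subsets S of size 6, where X_S = 1 if the K_6 on S is monochromatic.
For a fixed S, the K_6 on S has C(6, 2) = 15 edges. P[all 15 edges red] = (1/2)^15, and likewise for blue, so P[monochromatic] = 2·(1/2)^15 = 2^{1 − 15} = 1/16384.
By linearity: E[X] = C(55, 6) · 2^{1 − 15} = 28989675 · 1/16384 = 28989675/16384.
Numerically: E[X] ≈ 1769.389343.

E[X] = C(55,6)·2^(1−C(6,2)) = 28989675/16384 ≈ 1769.389343.


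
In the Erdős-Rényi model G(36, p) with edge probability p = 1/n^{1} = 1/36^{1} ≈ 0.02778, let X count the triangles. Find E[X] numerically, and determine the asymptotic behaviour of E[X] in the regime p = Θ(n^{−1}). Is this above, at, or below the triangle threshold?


Number of potential triangles: C(36, 3) = 7140.
Each occurs with probability p³ ≈ (0.02778)³ ≈ 2.143347e-05.
By linearity: E[X] = C(36, 3)·p³ ≈ 7140 · 2.143347e-05 ≈ 0.1530.
Here α = 1, so p = 1/n is exactly at the triangle threshold p ~ 1/n. Asymptotically E[X] → c³/6 = 1³/6 = 1/6 ≈ 0.1667, a bounded constant. In this regime the triangle count is asymptotically Poisson(c³/6).

E[X] ≈ 0.1530; in regime p = Θ(1/n^{1}) E[X] stays bounded (at the triangle threshold p ~ 1/n).


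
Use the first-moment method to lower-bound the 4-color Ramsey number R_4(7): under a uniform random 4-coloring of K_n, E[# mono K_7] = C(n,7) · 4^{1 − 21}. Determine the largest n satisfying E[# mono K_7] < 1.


We need C(n, 7) · 4^{1 − 21} < 1, i.e. C(n, 7) < 4^{21 − 1} = 1099511627776.
Check values of n near the boundary:
  n = 175: C(175, 7) = 883208107275; 883208107275 < 1099511627776? YES
  n = 176: C(176, 7) = 919790691600; 919790691600 < 1099511627776? YES
  n = 177: C(177, 7) = 957664425960; 957664425960 < 1099511627776? YES
  n = 178: C(178, 7) = 996867063280; 996867063280 < 1099511627776? YES
  n = 179: C(179, 7) = 1037437234460; 1037437234460 < 1099511627776? YES
  n = 180: C(180, 7) = 1079414463600; 1079414463600 < 1099511627776? YES
  n = 181: C(181, 7) = 1122839183400; 1122839183400 < 1099511627776? NO
The largest n with C(n, 7) < 1099511627776 is n = 180 (where E[X] = 67463403975/68719476736 ≈ 0.9817217). Hence R_4(7) > 180, i.e. R_4(7) ≥ 181.

Largest n = 180; hence R_4(7) > 180.


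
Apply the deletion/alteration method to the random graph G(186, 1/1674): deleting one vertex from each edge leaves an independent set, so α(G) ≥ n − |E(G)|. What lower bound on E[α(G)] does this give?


E[|E(G)|] = C(186, 2)·p = 17205 · (1/1674) = 185/18.
E[α(G)] ≥ n − E[|E(G)|] = 186 − 185/18 = 3163/18.
Numerically: ≈ 175.722.
(This is only a lower bound; the true E[α(G)] may be larger.)

E[α(G)] ≥ 3163/18 ≈ 175.722.


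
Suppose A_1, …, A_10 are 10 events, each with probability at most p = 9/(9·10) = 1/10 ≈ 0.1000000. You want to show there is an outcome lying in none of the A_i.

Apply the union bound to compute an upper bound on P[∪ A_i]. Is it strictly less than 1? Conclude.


Union bound: P[∪_{i=1}^{10} A_i] ≤ Σ_i P[A_i] ≤ 10·p = 10·(1/10) = 1.
Numerically: 1 ≈ 1.0000000.
Is 1 < 1? NO.
Since the bound 1 is ≥ 1, the union bound is uninformative here; it does NOT by itself certify existence.

10·p = 1 ≈ 1.0000000; existence NOT certified by the union bound.


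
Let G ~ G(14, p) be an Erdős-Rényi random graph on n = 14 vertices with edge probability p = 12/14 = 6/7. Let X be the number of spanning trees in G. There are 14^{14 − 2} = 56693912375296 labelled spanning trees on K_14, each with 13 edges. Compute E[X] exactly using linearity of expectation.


K_14 has 14^{14 − 2} = 56693912375296 labelled spanning trees.
For each such spanning tree H, let X_H = 1 if all 13 edges of H are present in G. Then P[X_H = 1] = p^{13} = (6/7)^{13} = 13060694016/96889010407.
By linearity: E[X] = Σ_H E[X_H] = 56693912375296 · p^{13} = 56693912375296 · 13060694016/96889010407 = 53496602689536/7.
Numerically: E[X] ≈ 7.64e+12.

E[X] = 56693912375296 · (6/7)^{13} = 53496602689536/7 ≈ 7.64e+12.


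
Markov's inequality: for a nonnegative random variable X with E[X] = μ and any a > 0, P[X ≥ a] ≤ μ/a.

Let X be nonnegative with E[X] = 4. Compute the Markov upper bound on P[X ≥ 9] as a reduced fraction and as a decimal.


μ = E[X] = 4, a = 9.
Markov: P[X ≥ 9] ≤ μ/a = (4)/9 = 4/9.
Numerically: ≈ 0.444.
(Since a = 9 > μ = 4.000, the bound 4/9 is < 1 and informative.)

P[X ≥ 9] ≤ 4/9 ≈ 0.444.


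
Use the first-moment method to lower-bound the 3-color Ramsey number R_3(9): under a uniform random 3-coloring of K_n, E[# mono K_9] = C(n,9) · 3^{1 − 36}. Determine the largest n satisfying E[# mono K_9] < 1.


We need C(n, 9) · 3^{1 − 36} < 1, i.e. C(n, 9) < 3^{36 − 1} = 50031545098999707.
Check values of n near the boundary:
  n = 295: C(295, 9) = 41221140106119260; 41221140106119260 < 50031545098999707? YES
  n = 296: C(296, 9) = 42513789098994080; 42513789098994080 < 50031545098999707? YES
  n = 297: C(297, 9) = 43842345008337645; 43842345008337645 < 50031545098999707? YES
  n = 298: C(298, 9) = 45207677551849890; 45207677551849890 < 50031545098999707? YES
  n = 299: C(299, 9) = 46610674441390059; 46610674441390059 < 50031545098999707? YES
  n = 300: C(300, 9) = 48052241692154700; 48052241692154700 < 50031545098999707? YES
  n = 301: C(301, 9) = 49533303936090975; 49533303936090975 < 50031545098999707? YES
  n = 302: C(302, 9) = 51054804739588650; 51054804739588650 < 50031545098999707? NO
  n = 303: C(303, 9) = 52617706925494425; 52617706925494425 < 50031545098999707? NO
  n = 304: C(304, 9) = 54222992899492560; 54222992899492560 < 50031545098999707? NO
The largest n with C(n, 9) < 50031545098999707 is n = 301 (where E[X] = 16511101312030325/16677181699666569 ≈ 0.99004). Hence R_3(9) > 301, i.e. R_3(9) ≥ 302.

Largest n = 301; hence R_3(9) > 301.


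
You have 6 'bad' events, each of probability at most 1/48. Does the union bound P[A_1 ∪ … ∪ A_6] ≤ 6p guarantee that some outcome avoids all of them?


Union bound: P[∪_{i=1}^{6} A_i] ≤ Σ_i P[A_i] ≤ 6·p = 6·(1/48) = 1/8.
Numerically: 1/8 ≈ 0.1250.
Is 1/8 < 1? YES.
Since P[∪ A_i] ≤ 1/8 < 1, the complement has P[∩ A_i^c] ≥ 1 − 1/8 = 7/8 > 0, so some outcome avoids every A_i.

6·p = 1/8 ≈ 0.1250; existence CERTIFIED by the union bound.


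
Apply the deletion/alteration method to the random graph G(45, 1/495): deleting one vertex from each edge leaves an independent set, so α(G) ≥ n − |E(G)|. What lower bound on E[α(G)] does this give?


E[|E(G)|] = C(45, 2)·p = 990 · (1/495) = 2.
E[α(G)] ≥ n − E[|E(G)|] = 45 − 2 = 43.
Numerically: ≈ 43.00000.
(This is only a lower bound; the true E[α(G)] may be larger.)

E[α(G)] ≥ 43 ≈ 43.00000.


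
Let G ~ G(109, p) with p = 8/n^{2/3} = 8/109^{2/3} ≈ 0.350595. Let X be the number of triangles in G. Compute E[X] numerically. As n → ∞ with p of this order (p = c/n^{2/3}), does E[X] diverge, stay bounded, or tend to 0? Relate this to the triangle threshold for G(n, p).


Number of potential triangles: C(109, 3) = 209934.
Each occurs with probability p³ ≈ (0.350595)³ ≈ 4.30940157e-02.
By linearity: E[X] = C(109, 3)·p³ ≈ 209934 · 4.30940157e-02 ≈ 9046.899083.
Since α = 2/3 < 1, p = c/n^{2/3} ≫ 1/n is above the triangle threshold p ~ 1/n. Asymptotically E[X] ~ (c³/6)·n^{3(1−α)} = (8³/6)·n^{1} → ∞; triangles are abundant w.h.p.

E[X] ≈ 9046.899083; in regime p = Θ(1/n^{2/3}) E[X] diverges (above the triangle threshold p ~ 1/n).


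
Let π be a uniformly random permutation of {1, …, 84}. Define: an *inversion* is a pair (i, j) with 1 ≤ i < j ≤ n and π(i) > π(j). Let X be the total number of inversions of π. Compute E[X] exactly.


Write X = Σ X_I over the C(84, 2) = 3486 pairs i < j, with X_I the indicator of one inversion.
There are 3486 indicators.
For each fixed pair i < j, the values π(i) and π(j) are two distinct elements of {1, …, 84} in uniformly random order; by symmetry P[π(i) > π(j)] = 1/2.
By linearity: E[X] = 3486 · (1/2) = C(84, 2) · (1/2) = 3486/2 = 1743 ≈ 1743.00000.

E[X] = 1743 = 1743.00000.


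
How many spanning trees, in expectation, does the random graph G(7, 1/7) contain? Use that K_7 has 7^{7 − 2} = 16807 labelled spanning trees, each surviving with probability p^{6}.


K_7 has 7^{7 − 2} = 16807 labelled spanning trees.
For each such spanning tree H, let X_H = 1 if all 6 edges of H are present in G. Then P[X_H = 1] = p^{6} = (1/7)^{6} = 1/117649.
By linearity of expectation: E[X] = Σ_H E[X_H] = 16807 · p^{6} = 16807 · 1/117649 = 1/7.
Numerically: E[X] ≈ 0.142857.

E[X] = 16807 · (1/7)^{6} = 1/7 ≈ 0.142857.


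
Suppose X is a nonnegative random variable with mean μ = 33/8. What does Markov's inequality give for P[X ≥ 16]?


μ = E[X] = 33/8, a = 16.
Markov: P[X ≥ 16] ≤ μ/a = (33/8)/16 = 33/128.
Numerically: ≈ 0.258.
(Since a = 16 > μ = 4.125, the bound 33/128 is < 1 and informative.)

P[X ≥ 16] ≤ 33/128 ≈ 0.258.


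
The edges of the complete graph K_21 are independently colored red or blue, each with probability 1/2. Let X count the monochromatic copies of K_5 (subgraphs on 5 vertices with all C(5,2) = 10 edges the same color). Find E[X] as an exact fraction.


Let X = Σ_S X_S over the C(21, 5) = 20349 subsets S of size 5, where X_S = 1 if the K_5 on S is monochromatic.
For a fixed S, the K_5 on S has C(5, 2) = 10 edges. P[all 10 edges red] = (1/2)^10, and likewise for blue, so P[monochromatic] = 2·(1/2)^10 = 2^{1 − 10} = 1/512.
By linearity: E[X] = C(21, 5) · 2^{1 − 10} = 20349 · 1/512 = 20349/512.
Numerically: E[X] ≈ 39.7441.

E[X] = C(21,5)·2^(1−C(5,2)) = 20349/512 ≈ 39.7441.


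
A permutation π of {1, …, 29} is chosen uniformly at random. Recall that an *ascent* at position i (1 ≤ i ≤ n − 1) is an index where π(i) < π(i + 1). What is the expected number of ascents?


Write X = Σ X_I over i = 1, …, 28, with X_I the indicator of one ascent.
There are 28 indicators.
For each fixed i, the pair (π(i), π(i+1)) is a uniformly random ordered pair of distinct values from {1, …, 29}; by symmetry P[π(i) < π(i+1)] = 1/2.
By linearity: E[X] = 28 · (1/2) = (29 − 1) · (1/2) = 14 ≈ 14.000000.

E[X] = 14 = 14.000000.


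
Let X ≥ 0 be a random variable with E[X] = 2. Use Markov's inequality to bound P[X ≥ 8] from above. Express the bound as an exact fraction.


μ = E[X] = 2, a = 8.
Markov: P[X ≥ 8] ≤ μ/a = (2)/8 = 1/4.
Numerically: ≈ 0.250000.
(Since a = 8 > μ = 2.000000, the bound 1/4 is < 1 and informative.)

P[X ≥ 8] ≤ 1/4 ≈ 0.250000.


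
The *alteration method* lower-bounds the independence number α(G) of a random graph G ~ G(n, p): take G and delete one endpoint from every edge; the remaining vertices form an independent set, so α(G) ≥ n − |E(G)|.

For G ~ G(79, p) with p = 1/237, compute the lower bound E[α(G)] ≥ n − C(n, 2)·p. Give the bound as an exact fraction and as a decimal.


E[|E(G)|] = C(79, 2)·p = 3081 · (1/237) = 13.
E[α(G)] ≥ n − E[|E(G)|] = 79 − 13 = 66.
Numerically: ≈ 66.000000.
(This is only a lower bound; the true E[α(G)] may be larger.)

E[α(G)] ≥ 66 ≈ 66.000000.


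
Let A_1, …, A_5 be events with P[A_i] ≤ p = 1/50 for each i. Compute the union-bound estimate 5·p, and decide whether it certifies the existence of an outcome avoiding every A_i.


Union bound: P[∪_{i=1}^{5} A_i] ≤ Σ_i P[A_i] ≤ 5·p = 5·(1/50) = 1/10.
Numerically: 1/10 ≈ 0.10000.
Is 1/10 < 1? YES.
Since P[∪ A_i] ≤ 1/10 < 1, the complement has P[∩ A_i^c] ≥ 1 − 1/10 = 9/10 > 0, so some outcome avoids every A_i.

5·p = 1/10 ≈ 0.10000; existence CERTIFIED by the union bound.


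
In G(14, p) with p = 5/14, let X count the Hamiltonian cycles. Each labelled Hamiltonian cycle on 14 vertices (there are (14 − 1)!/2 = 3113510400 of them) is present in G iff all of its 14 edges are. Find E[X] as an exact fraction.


K_14 has (14 − 1)!/2 = 3113510400 labelled Hamiltonian cycles.
For each such Hamiltonian cycle H, let X_H = 1 if all 14 edges of H are present in G. Then P[X_H = 1] = p^{14} = (5/14)^{14} = 6103515625/11112006825558016.
By linearity of expectation: E[X] = Σ_H E[X_H] = 3113510400 · p^{14} = 3113510400 · 6103515625/11112006825558016 = 5302276611328125/3100448333024.
Numerically: E[X] ≈ 1710.

E[X] = 3113510400 · (5/14)^{14} = 5302276611328125/3100448333024 ≈ 1710.


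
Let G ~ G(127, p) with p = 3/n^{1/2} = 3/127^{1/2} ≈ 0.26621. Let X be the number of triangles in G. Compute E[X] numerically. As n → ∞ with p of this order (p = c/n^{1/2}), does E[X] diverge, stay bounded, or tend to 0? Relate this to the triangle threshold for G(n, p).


Number of potential triangles: C(127, 3) = 333375.
Each occurs with probability p³ ≈ (0.26621)³ ≈ 1.8865060e-02.
By linearity: E[X] = C(127, 3)·p³ ≈ 333375 · 1.8865060e-02 ≈ 6289.13926.
Since α = 1/2 < 1, p = c/n^{1/2} ≫ 1/n is above the triangle threshold p ~ 1/n. Asymptotically E[X] ~ (c³/6)·n^{3(1−α)} = (3³/6)·n^{1.5} → ∞; triangles are abundant w.h.p.

E[X] ≈ 6289.13926; in regime p = Θ(1/n^{1/2}) E[X] diverges (above the triangle threshold p ~ 1/n).


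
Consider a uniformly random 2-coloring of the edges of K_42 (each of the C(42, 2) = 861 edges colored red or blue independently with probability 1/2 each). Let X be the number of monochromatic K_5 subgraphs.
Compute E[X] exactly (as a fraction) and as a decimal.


Let X = Σ_S X_S over the C(42, 5) = 850668 subsets S of size 5, where X_S = 1 if the K_5 on S is monochromatic.
For a fixed S, the K_5 on S has C(5, 2) = 10 edges. P[all 10 edges red] = (1/2)^10, and likewise for blue, so P[monochromatic] = 2·(1/2)^10 = 2^{1 − 10} = 1/512.
By linearity of expectation: E[X] = C(42, 5) · 2^{1 − 10} = 850668 · 1/512 = 212667/128.
Numerically: E[X] ≈ 1661.461.

E[X] = C(42,5)·2^(1−C(5,2)) = 212667/128 ≈ 1661.461.


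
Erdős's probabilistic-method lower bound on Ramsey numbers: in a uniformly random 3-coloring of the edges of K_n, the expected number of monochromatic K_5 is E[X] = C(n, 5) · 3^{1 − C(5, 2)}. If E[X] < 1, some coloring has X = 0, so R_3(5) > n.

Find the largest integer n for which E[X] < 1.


We need C(n, 5) · 3^{1 − 10} < 1, i.e. C(n, 5) < 3^{10 − 1} = 19683.
Check values of n near the boundary:
  n = 18: C(18, 5) = 8568; 8568 < 19683? YES
  n = 19: C(19, 5) = 11628; 11628 < 19683? YES
  n = 20: C(20, 5) = 15504; 15504 < 19683? YES
  n = 21: C(21, 5) = 20349; 20349 < 19683? NO
The largest n with C(n, 5) < 19683 is n = 20 (where E[X] = 5168/6561 ≈ 0.788). Hence R_3(5) > 20, i.e. R_3(5) ≥ 21.

Largest n = 20; hence R_3(5) > 20.


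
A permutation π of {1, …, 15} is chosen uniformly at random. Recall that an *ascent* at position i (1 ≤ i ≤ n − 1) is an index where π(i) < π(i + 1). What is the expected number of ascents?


Write X = Σ X_I over i = 1, …, 14, with X_I the indicator of one ascent.
There are 14 indicators.
For each fixed i, the pair (π(i), π(i+1)) is a uniformly random ordered pair of distinct values from {1, …, 15}; by symmetry P[π(i) < π(i+1)] = 1/2.
By linearity: E[X] = 14 · (1/2) = (15 − 1) · (1/2) = 7 ≈ 7.0000.

E[X] = 7 = 7.0000.
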